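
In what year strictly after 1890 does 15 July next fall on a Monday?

1895

From one year to the next, a fixed date's weekday advances by 1, or by 2 when a Feb 29 lies between the two dates.
1890: July 15 is Tuesday.
1891: Wednesday (+1)
1892: Friday (+2)
1893: Saturday (+1)
1894: Sunday (+1)
1895: Monday (+1)
15 July falls on a Monday in 1895.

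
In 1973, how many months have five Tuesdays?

4

A month of length L has five Tuesdays iff its first Tuesday is on day ≤ L−28 (so day 1–3 in a 31-day month, 1–2 in a 30-day month, day 1 in a leap February).
Checking each month of 1973: Jan starts Mon (31d) ✓; Feb starts Thu (28d); Mar starts Thu (31d); Apr starts Sun (30d); May starts Tue (31d) ✓; Jun starts Fri (30d); Jul starts Sun (31d) ✓; Aug starts Wed (31d); Sep starts Sat (30d); Oct starts Mon (31d) ✓; Nov starts Thu (30d); Dec starts Sat (31d).
Five-Tuesday months: January, May, July, October → 4.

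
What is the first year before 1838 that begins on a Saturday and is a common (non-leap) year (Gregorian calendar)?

1831

Jan 1 advances by 2 weekdays after a leap year and by 1 after a common year.
1838: Jan 1 is Monday.
1837: Sunday
1836: Friday (leap)
1835: Thursday
1834: Wednesday
1833: Tuesday
1832: Sunday (leap)
1831: Saturday
1831 begins on a Saturday and is a common year.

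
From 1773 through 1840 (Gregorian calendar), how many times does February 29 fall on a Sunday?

2

Leap years in 1773–1840: 16 of them.
Feb 29 weekday advances by 5 (mod 7) from one leap year to the next four years later (or differs when a century non-leap intervenes).
Leap-day weekdays: 1776:Thu 1780:Tue 1784:Sun✓ 1788:Fri 1792:Wed 1796:Mon 1804:Wed 1808:Mon 1812:Sat 1816:Thu 1820:Tue 1824:Sun✓ 1828:Fri 1832:Wed 1836:Mon 1840:Sat
Sunday: 1784, 1824 → 2.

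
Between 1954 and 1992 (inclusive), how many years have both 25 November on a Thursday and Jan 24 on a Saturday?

1

Check each year's weekday for 25 November and Jan 24:
  1954: Thu/Sun  1955: Fri/Mon  1956: Sun/Tue  1957: Mon/Thu  1958: Tue/Fri  1959: Wed/Sat  1960: Fri/Sun  1961: Sat/Tue  1962: Sun/Wed  1963: Mon/Thu  1964: Wed/Fri  1965: Thu/Sun  1966: Fri/Mon  1967: Sat/Tue  …(11 more)…  1979: Sun/Wed  1980: Tue/Thu  1981: Wed/Sat  1982: Thu/Sun  1983: Fri/Mon  1984: Sun/Tue  1985: Mon/Thu  1986: Tue/Fri  1987: Wed/Sat  1988: Fri/Sun  1989: Sat/Tue  1990: Sun/Wed  1991: Mon/Thu  1992: Wed/Fri
Both conditions hold in: 1976 — 1.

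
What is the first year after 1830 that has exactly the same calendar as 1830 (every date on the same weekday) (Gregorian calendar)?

1841

Two years share a calendar iff Jan 1 falls on the same weekday and both are leap or both are common. 1830: Jan 1 is Friday, common year.
1831: Jan 1 Saturday, common
1832: Jan 1 Sunday, leap
1833: Jan 1 Tuesday, common
1834: Jan 1 Wednesday, common
1835: Jan 1 Thursday, common
1836: Jan 1 Friday, leap
1837: Jan 1 Sunday, common
1838: Jan 1 Monday, common
1839: Jan 1 Tuesday, common
1840: Jan 1 Wednesday, leap
1841: Jan 1 Friday, common
1841 matches on both conditions.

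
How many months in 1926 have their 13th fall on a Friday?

1

Check the 13th of each month of 1926: Jan 13: Wed, Feb 13: Sat, Mar 13: Sat, Apr 13: Tue, May 13: Thu, Jun 13: Sun, Jul 13: Tue, Aug 13: Fri, Sep 13: Mon, Oct 13: Wed, Nov 13: Sat, Dec 13: Mon.
Friday occurs in August — 1 month.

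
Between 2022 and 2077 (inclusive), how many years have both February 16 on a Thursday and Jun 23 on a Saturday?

Check each year's weekday for February 16 and Jun 23:
  2022: Wed/Thu  2023: Thu/Fri  2024: Fri/Sun  2025: Sun/Mon  2026: Mon/Tue  2027: Tue/Wed  2028: Wed/Fri  2029: Fri/Sat  2030: Sat/Sun  2031: Sun/Mon  2032: Mon/Wed  2033: Wed/Thu  2034: Thu/Fri  2035: Fri/Sat  …(28 more)…  2064: Sat/Mon  2065: Mon/Tue  2066: Tue/Wed  2067: Wed/Thu  2068: Thu/Sat ✓  2069: Sat/Sun  2070: Sun/Mon  2071: Mon/Tue  2072: Tue/Thu  2073: Thu/Fri  2074: Fri/Sat  2075: Sat/Sun  2076: Sun/Tue  2077: Tue/Wed
Both conditions hold in: 2040, 2068 — 2.

2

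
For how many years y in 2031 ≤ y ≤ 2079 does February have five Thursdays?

1

February has 28 days (29 in leap years); it has five Thursdays when Thursday falls among the first (month-length − 28) days — i.e. when February 1 is Thursday in a leap year (never in a common year).
February 1 by year: 2031:Sat 2032:Sun 2033:Tue 2034:Wed 2035:Thu 2036:Fri 2037:Sun 2038:Mon 2039:Tue 2040:Wed 2041:Fri 2042:Sat 2043:Sun 2044:Mon 2045:Wed …(19 more)… 2065:Sun 2066:Mon 2067:Tue 2068:Wed 2069:Fri 2070:Sat 2071:Sun 2072:Mon 2073:Wed 2074:Thu 2075:Fri 2076:Sat 2077:Mon 2078:Tue 2079:Wed
Years with five Thursdays: 2052 → 1.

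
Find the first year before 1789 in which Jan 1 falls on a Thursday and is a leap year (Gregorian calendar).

Jan 1 advances by 2 weekdays after a leap year and by 1 after a common year.
1789: Jan 1 is Thursday.
1788: Tuesday (leap)
1787: Monday
1786: Sunday
1785: Saturday
1784: Thursday (leap)
1784 begins on a Thursday and is a leap year.

1784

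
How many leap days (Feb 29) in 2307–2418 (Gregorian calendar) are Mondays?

4

Leap years in 2307–2418: 28 of them.
Feb 29 weekday advances by 5 (mod 7) from one leap year to the next four years later (or differs when a century non-leap intervenes).
Leap-day weekdays: 2308:Sat 2312:Thu 2316:Tue 2320:Sun 2324:Fri 2328:Wed 2332:Mon✓ 2336:Sat 2340:Thu 2344:Tue 2348:Sun 2352:Fri 2356:Wed 2360:Mon✓ 2364:Sat 2368:Thu 2372:Tue 2376:Sun 2380:Fri 2384:Wed 2388:Mon✓ 2392:Sat 2396:Thu 2400:Tue 2404:Sun 2408:Fri 2412:Wed 2416:Mon✓
Monday: 2332, 2360, 2388, 2416 → 4.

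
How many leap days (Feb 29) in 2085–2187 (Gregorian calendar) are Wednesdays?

Leap years in 2085–2187: 24 of them.
Feb 29 weekday advances by 5 (mod 7) from one leap year to the next four years later (or differs when a century non-leap intervenes).
Leap-day weekdays: 2088:Sun 2092:Fri 2096:Wed✓ 2104:Fri 2108:Wed✓ 2112:Mon 2116:Sat 2120:Thu 2124:Tue 2128:Sun 2132:Fri 2136:Wed✓ 2140:Mon 2144:Sat 2148:Thu 2152:Tue 2156:Sun 2160:Fri 2164:Wed✓ 2168:Mon 2172:Sat 2176:Thu 2180:Tue 2184:Sun
Wednesday: 2096, 2108, 2136, 2164 → 4.

4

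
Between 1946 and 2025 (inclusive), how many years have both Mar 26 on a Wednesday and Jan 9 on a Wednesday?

Check each year's weekday for Mar 26 and Jan 9:
  1946: Tue/Wed  1947: Wed/Thu  1948: Fri/Fri  1949: Sat/Sun  1950: Sun/Mon  1951: Mon/Tue  1952: Wed/Wed ✓  1953: Thu/Fri  1954: Fri/Sat  1955: Sat/Sun  1956: Mon/Mon  1957: Tue/Wed  1958: Wed/Thu  1959: Thu/Fri  …(52 more)…  2012: Mon/Mon  2013: Tue/Wed  2014: Wed/Thu  2015: Thu/Fri  2016: Sat/Sat  2017: Sun/Mon  2018: Mon/Tue  2019: Tue/Wed  2020: Thu/Thu  2021: Fri/Sat  2022: Sat/Sun  2023: Sun/Mon  2024: Tue/Tue  2025: Wed/Thu
Both conditions hold in: 1952, 1980, 2008 — 3.

3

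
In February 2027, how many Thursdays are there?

February 2027 has 28 days and begins on Monday.
The first Thursday is February 4.
Thursdays fall on 4, 11, 18, 25 — that's 4.

4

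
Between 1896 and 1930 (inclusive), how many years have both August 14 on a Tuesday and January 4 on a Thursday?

Check each year's weekday for August 14 and January 4:
  1896: Fri/Sat  1897: Sat/Mon  1898: Sun/Tue  1899: Mon/Wed  1900: Tue/Thu ✓  1901: Wed/Fri  1902: Thu/Sat  1903: Fri/Sun  1904: Sun/Mon  1905: Mon/Wed  1906: Tue/Thu ✓  1907: Wed/Fri  1908: Fri/Sat  1909: Sat/Mon  …(7 more)…  1917: Tue/Thu ✓  1918: Wed/Fri  1919: Thu/Sat  1920: Sat/Sun  1921: Sun/Tue  1922: Mon/Wed  1923: Tue/Thu ✓  1924: Thu/Fri  1925: Fri/Sun  1926: Sat/Mon  1927: Sun/Tue  1928: Tue/Wed  1929: Wed/Fri  1930: Thu/Sat
Both conditions hold in: 1900, 1906, 1917, 1923 — 4.

4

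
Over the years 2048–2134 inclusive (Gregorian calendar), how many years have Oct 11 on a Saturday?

Track Oct 11's weekday year by year (advancing +1, or +2 across a Feb 29):
  2048: Sun  2049: Mon (+1)  2050: Tue (+1)  2051: Wed (+1)  2052: Fri (+2)
  2053: Sat (+1) ✓  2054: Sun (+1)  2055: Mon (+1)  2056: Wed (+2)  2057: Thu (+1)
  2058: Fri (+1)  2059: Sat (+1) ✓  2060: Mon (+2)  2061: Tue (+1)  … (59 more years) …
  2121: Sat (+1) ✓  2122: Sun (+1)  2123: Mon (+1)  2124: Wed (+2)  2125: Thu (+1)
  2126: Fri (+1)  2127: Sat (+1) ✓  2128: Mon (+2)  2129: Tue (+1)  2130: Wed (+1)
  2131: Thu (+1)  2132: Sat (+2) ✓  2133: Sun (+1)  2134: Mon (+1)
Saturday years: 2053, 2059, 2064, 2070, 2081, 2087, 2092, 2098, 2104, 2110, 2121, 2127, 2132 — 13 in total.

13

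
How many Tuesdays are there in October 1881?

4

October 1881 has 31 days and begins on Saturday.
The first Tuesday is October 4.
Tuesdays fall on 4, 11, 18, 25 — that's 4.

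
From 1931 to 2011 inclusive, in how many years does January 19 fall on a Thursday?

Track January 19's weekday year by year (advancing +1, or +2 across a Feb 29):
  1931: Mon  1932: Tue (+1)  1933: Thu (+2) ✓  1934: Fri (+1)  1935: Sat (+1)
  1936: Sun (+1)  1937: Tue (+2)  1938: Wed (+1)  1939: Thu (+1) ✓  1940: Fri (+1)
  1941: Sun (+2)  1942: Mon (+1)  1943: Tue (+1)  1944: Wed (+1)  … (53 more years) …
  1998: Mon (+1)  1999: Tue (+1)  2000: Wed (+1)  2001: Fri (+2)  2002: Sat (+1)
  2003: Sun (+1)  2004: Mon (+1)  2005: Wed (+2)  2006: Thu (+1) ✓  2007: Fri (+1)
  2008: Sat (+1)  2009: Mon (+2)  2010: Tue (+1)  2011: Wed (+1)
Thursday years: 1933, 1939, 1950, 1956, 1961, 1967, 1978, 1984, 1989, 1995, 2006 — 11 in total.

11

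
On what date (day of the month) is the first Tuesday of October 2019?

October 1, 2019 is a Tuesday, so the first Tuesday is the 1st.
The first Tuesday is 1 + 0 = 1.

1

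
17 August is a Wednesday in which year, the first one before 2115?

2112

From one year to the next, a fixed date's weekday advances by 1, or by 2 when a Feb 29 lies between the two dates.
2115: August 17 is Saturday.
2114: Friday (−1)
2113: Thursday (−1)
2112: Wednesday (−1)
17 August falls on a Wednesday in 2112.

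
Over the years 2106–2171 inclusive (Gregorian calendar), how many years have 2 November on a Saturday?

10

Track 2 November's weekday year by year (advancing +1, or +2 across a Feb 29):
  2106: Tue  2107: Wed (+1)  2108: Fri (+2)  2109: Sat (+1) ✓  2110: Sun (+1)
  2111: Mon (+1)  2112: Wed (+2)  2113: Thu (+1)  2114: Fri (+1)  2115: Sat (+1) ✓
  2116: Mon (+2)  2117: Tue (+1)  2118: Wed (+1)  2119: Thu (+1)  … (38 more years) …
  2158: Thu (+1)  2159: Fri (+1)  2160: Sun (+2)  2161: Mon (+1)  2162: Tue (+1)
  2163: Wed (+1)  2164: Fri (+2)  2165: Sat (+1) ✓  2166: Sun (+1)  2167: Mon (+1)
  2168: Wed (+2)  2169: Thu (+1)  2170: Fri (+1)  2171: Sat (+1) ✓
Saturday years: 2109, 2115, 2120, 2126, 2137, 2143, 2148, 2154, 2165, 2171 — 10 in total.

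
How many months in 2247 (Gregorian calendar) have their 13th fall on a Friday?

Check the 13th of each month of 2247: Jan 13: Wed, Feb 13: Sat, Mar 13: Sat, Apr 13: Tue, May 13: Thu, Jun 13: Sun, Jul 13: Tue, Aug 13: Fri, Sep 13: Mon, Oct 13: Wed, Nov 13: Sat, Dec 13: Mon.
Friday occurs in August — 1 month.

1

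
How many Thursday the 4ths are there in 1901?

2

Check the 4th of each month of 1901: Jan 4: Fri, Feb 4: Mon, Mar 4: Mon, Apr 4: Thu, May 4: Sat, Jun 4: Tue, Jul 4: Thu, Aug 4: Sun, Sep 4: Wed, Oct 4: Fri, Nov 4: Mon, Dec 4: Wed.
Thursday occurs in April, July — 2 months.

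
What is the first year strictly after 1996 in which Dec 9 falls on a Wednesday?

1998

From one year to the next, a fixed date's weekday advances by 1, or by 2 when a Feb 29 lies between the two dates.
1996: December 9 is Monday.
1997: Tuesday (+1)
1998: Wednesday (+1)
Dec 9 falls on a Wednesday in 1998.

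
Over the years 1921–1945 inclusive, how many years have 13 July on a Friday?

Track 13 July's weekday year by year (advancing +1, or +2 across a Feb 29):
  1921: Wed  1922: Thu (+1)  1923: Fri (+1) ✓  1924: Sun (+2)  1925: Mon (+1)
  1926: Tue (+1)  1927: Wed (+1)  1928: Fri (+2) ✓  1929: Sat (+1)  1930: Sun (+1)
  1931: Mon (+1)  1932: Wed (+2)  1933: Thu (+1)  1934: Fri (+1) ✓  1935: Sat (+1)
  1936: Mon (+2)  1937: Tue (+1)  1938: Wed (+1)  1939: Thu (+1)  1940: Sat (+2)
  1941: Sun (+1)  1942: Mon (+1)  1943: Tue (+1)  1944: Thu (+2)  1945: Fri (+1) ✓
Friday years: 1923, 1928, 1934, 1945 — 4 in total.

4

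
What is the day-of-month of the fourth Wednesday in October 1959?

28

October 1, 1959 is a Thursday, so the first Wednesday is the 7th.
The fourth Wednesday is 7 + 21 = 28.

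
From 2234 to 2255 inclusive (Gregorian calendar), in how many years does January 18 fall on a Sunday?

Track January 18's weekday year by year (advancing +1, or +2 across a Feb 29):
  2234: Sat  2235: Sun (+1) ✓  2236: Mon (+1)  2237: Wed (+2)  2238: Thu (+1)
  2239: Fri (+1)  2240: Sat (+1)  2241: Mon (+2)  2242: Tue (+1)  2243: Wed (+1)
  2244: Thu (+1)  2245: Sat (+2)  2246: Sun (+1) ✓  2247: Mon (+1)  2248: Tue (+1)
  2249: Thu (+2)  2250: Fri (+1)  2251: Sat (+1)  2252: Sun (+1) ✓  2253: Tue (+2)
  2254: Wed (+1)  2255: Thu (+1)
Sunday years: 2235, 2246, 2252 — 3 in total.

3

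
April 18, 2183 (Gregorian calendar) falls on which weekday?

January 1, 2183 is a Wednesday.
April 18 is day 108 of the year, i.e. 107 days after Jan 1.
107 mod 7 = 2, so advance 2 weekdays from Wednesday: Friday.

Friday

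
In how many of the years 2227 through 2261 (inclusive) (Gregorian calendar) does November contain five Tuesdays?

November has 30 days; it has five Tuesdays when Tuesday falls among the first (month-length − 28) days — i.e. when November 1 is one of Tuesday/Monday.
November 1 by year: 2227:Thu 2228:Sat 2229:Sun 2230:Mon✓ 2231:Tue✓ 2232:Thu 2233:Fri 2234:Sat 2235:Sun 2236:Tue✓ 2237:Wed 2238:Thu 2239:Fri 2240:Sun 2241:Mon✓ …(5 more)… 2247:Mon✓ 2248:Wed 2249:Thu 2250:Fri 2251:Sat 2252:Mon✓ 2253:Tue✓ 2254:Wed 2255:Thu 2256:Sat 2257:Sun 2258:Mon✓ 2259:Tue✓ 2260:Thu 2261:Fri
Years with five Tuesdays: 2230, 2231, 2236, 2241, 2242, 2247, 2252, 2253, 2258, 2259 → 10.

10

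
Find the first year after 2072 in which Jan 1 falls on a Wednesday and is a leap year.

2076

Jan 1 advances by 2 weekdays after a leap year and by 1 after a common year.
2072: Jan 1 is Friday (leap).
2073: Sunday
2074: Monday
2075: Tuesday
2076: Wednesday (leap)
2076 begins on a Wednesday and is a leap year.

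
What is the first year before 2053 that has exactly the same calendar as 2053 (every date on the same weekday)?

Two years share a calendar iff Jan 1 falls on the same weekday and both are leap or both are common. 2053: Jan 1 is Wednesday, common year.
2052: Jan 1 Monday, leap
2051: Jan 1 Sunday, common
2050: Jan 1 Saturday, common
2049: Jan 1 Friday, common
2048: Jan 1 Wednesday, leap
2047: Jan 1 Tuesday, common
2046: Jan 1 Monday, common
2045: Jan 1 Sunday, common
2044: Jan 1 Friday, leap
2043: Jan 1 Thursday, common
2042: Jan 1 Wednesday, common
2042 matches on both conditions.

2042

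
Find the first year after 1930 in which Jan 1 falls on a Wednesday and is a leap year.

Jan 1 advances by 2 weekdays after a leap year and by 1 after a common year.
1930: Jan 1 is Wednesday.
1931: Thursday
1932: Friday (leap)
1933: Sunday
1934: Monday
1935: Tuesday
1936: Wednesday (leap)
1936 begins on a Wednesday and is a leap year.

1936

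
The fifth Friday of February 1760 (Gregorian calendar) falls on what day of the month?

February 1, 1760 is a Friday, so the first Friday is the 1st.
The fifth Friday is 1 + 28 = 29.

29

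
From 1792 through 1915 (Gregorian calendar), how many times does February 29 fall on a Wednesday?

5

Leap years in 1792–1915: 29 of them.
Feb 29 weekday advances by 5 (mod 7) from one leap year to the next four years later (or differs when a century non-leap intervenes).
Leap-day weekdays: 1792:Wed✓ 1796:Mon 1804:Wed✓ 1808:Mon 1812:Sat 1816:Thu 1820:Tue 1824:Sun 1828:Fri 1832:Wed✓ 1836:Mon 1840:Sat 1844:Thu …(3 more)… 1860:Wed✓ 1864:Mon 1868:Sat 1872:Thu 1876:Tue 1880:Sun 1884:Fri 1888:Wed✓ 1892:Mon 1896:Sat 1904:Mon 1908:Sat 1912:Thu
Wednesday: 1792, 1804, 1832, 1860, 1888 → 5.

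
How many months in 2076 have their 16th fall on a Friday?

1

Check the 16th of each month of 2076: Jan 16: Thu, Feb 16: Sun, Mar 16: Mon, Apr 16: Thu, May 16: Sat, Jun 16: Tue, Jul 16: Thu, Aug 16: Sun, Sep 16: Wed, Oct 16: Fri, Nov 16: Mon, Dec 16: Wed.
Friday occurs in October — 1 month.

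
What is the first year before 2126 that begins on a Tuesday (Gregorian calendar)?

Jan 1 advances by 2 weekdays after a leap year and by 1 after a common year.
2126: Jan 1 is Tuesday.
2125: Monday
2124: Saturday (leap)
2123: Friday
2122: Thursday
2121: Wednesday
2120: Monday (leap)
2119: Sunday
2118: Saturday
2117: Friday
2116: Wednesday (leap)
2115: Tuesday
2115 begins on a Tuesday

2115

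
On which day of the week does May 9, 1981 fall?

January 1, 1981 is a Thursday.
May 9 is day 129 of the year, i.e. 128 days after Jan 1.
128 mod 7 = 2, so advance 2 weekdays from Thursday: Saturday.

Saturday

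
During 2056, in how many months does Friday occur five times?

4

A month of length L has five Fridays iff its first Friday is on day ≤ L−28 (so day 1–3 in a 31-day month, 1–2 in a 30-day month, day 1 in a leap February).
Checking each month of 2056: Jan starts Sat (31d); Feb starts Tue (29d); Mar starts Wed (31d) ✓; Apr starts Sat (30d); May starts Mon (31d); Jun starts Thu (30d) ✓; Jul starts Sat (31d); Aug starts Tue (31d); Sep starts Fri (30d) ✓; Oct starts Sun (31d); Nov starts Wed (30d); Dec starts Fri (31d) ✓.
Five-Friday months: March, June, September, December → 4.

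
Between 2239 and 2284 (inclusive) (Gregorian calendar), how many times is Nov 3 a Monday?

Track Nov 3's weekday year by year (advancing +1, or +2 across a Feb 29):
  2239: Sun  2240: Tue (+2)  2241: Wed (+1)  2242: Thu (+1)  2243: Fri (+1)
  2244: Sun (+2)  2245: Mon (+1) ✓  2246: Tue (+1)  2247: Wed (+1)  2248: Fri (+2)
  2249: Sat (+1)  2250: Sun (+1)  2251: Mon (+1) ✓  2252: Wed (+2)  … (18 more years) …
  2271: Fri (+1)  2272: Sun (+2)  2273: Mon (+1) ✓  2274: Tue (+1)  2275: Wed (+1)
  2276: Fri (+2)  2277: Sat (+1)  2278: Sun (+1)  2279: Mon (+1) ✓  2280: Wed (+2)
  2281: Thu (+1)  2282: Fri (+1)  2283: Sat (+1)  2284: Mon (+2) ✓
Monday years: 2245, 2251, 2256, 2262, 2273, 2279, 2284 — 7 in total.

7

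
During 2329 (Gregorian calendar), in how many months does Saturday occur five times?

A month of length L has five Saturdays iff its first Saturday is on day ≤ L−28 (so day 1–3 in a 31-day month, 1–2 in a 30-day month, day 1 in a leap February).
Checking each month of 2329: Jan starts Tue (31d); Feb starts Fri (28d); Mar starts Fri (31d) ✓; Apr starts Mon (30d); May starts Wed (31d); Jun starts Sat (30d) ✓; Jul starts Mon (31d); Aug starts Thu (31d) ✓; Sep starts Sun (30d); Oct starts Tue (31d); Nov starts Fri (30d) ✓; Dec starts Sun (31d).
Five-Saturday months: March, June, August, November → 4.

4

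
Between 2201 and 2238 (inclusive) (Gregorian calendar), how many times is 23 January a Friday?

Track 23 January's weekday year by year (advancing +1, or +2 across a Feb 29):
  2201: Fri ✓  2202: Sat (+1)  2203: Sun (+1)  2204: Mon (+1)  2205: Wed (+2)
  2206: Thu (+1)  2207: Fri (+1) ✓  2208: Sat (+1)  2209: Mon (+2)  2210: Tue (+1)
  2211: Wed (+1)  2212: Thu (+1)  2213: Sat (+2)  2214: Sun (+1)  … (10 more years) …
  2225: Sun (+2)  2226: Mon (+1)  2227: Tue (+1)  2228: Wed (+1)  2229: Fri (+2) ✓
  2230: Sat (+1)  2231: Sun (+1)  2232: Mon (+1)  2233: Wed (+2)  2234: Thu (+1)
  2235: Fri (+1) ✓  2236: Sat (+1)  2237: Mon (+2)  2238: Tue (+1)
Friday years: 2201, 2207, 2218, 2224, 2229, 2235 — 6 in total.

6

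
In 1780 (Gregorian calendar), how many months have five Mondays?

4

A month of length L has five Mondays iff its first Monday is on day ≤ L−28 (so day 1–3 in a 31-day month, 1–2 in a 30-day month, day 1 in a leap February).
Checking each month of 1780: Jan starts Sat (31d) ✓; Feb starts Tue (29d); Mar starts Wed (31d); Apr starts Sat (30d); May starts Mon (31d) ✓; Jun starts Thu (30d); Jul starts Sat (31d) ✓; Aug starts Tue (31d); Sep starts Fri (30d); Oct starts Sun (31d) ✓; Nov starts Wed (30d); Dec starts Fri (31d).
Five-Monday months: January, May, July, October → 4.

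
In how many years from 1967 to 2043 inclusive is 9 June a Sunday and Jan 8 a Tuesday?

Check each year's weekday for 9 June and Jan 8:
  1967: Fri/Sun  1968: Sun/Mon  1969: Mon/Wed  1970: Tue/Thu  1971: Wed/Fri  1972: Fri/Sat  1973: Sat/Mon  1974: Sun/Tue ✓  1975: Mon/Wed  1976: Wed/Thu  1977: Thu/Sat  1978: Fri/Sun  1979: Sat/Mon  1980: Mon/Tue  …(49 more)…  2030: Sun/Tue ✓  2031: Mon/Wed  2032: Wed/Thu  2033: Thu/Sat  2034: Fri/Sun  2035: Sat/Mon  2036: Mon/Tue  2037: Tue/Thu  2038: Wed/Fri  2039: Thu/Sat  2040: Sat/Sun  2041: Sun/Tue ✓  2042: Mon/Wed  2043: Tue/Thu
Both conditions hold in: 1974, 1985, 1991, 2002, 2013, 2019, 2030, 2041 — 8.

8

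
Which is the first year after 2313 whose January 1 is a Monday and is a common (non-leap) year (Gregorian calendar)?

Jan 1 advances by 2 weekdays after a leap year and by 1 after a common year.
2313: Jan 1 is Wednesday.
2314: Thursday
2315: Friday
2316: Saturday (leap)
2317: Monday
2317 begins on a Monday and is a common year.

2317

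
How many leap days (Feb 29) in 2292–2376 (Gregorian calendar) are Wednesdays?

2

Leap years in 2292–2376: 21 of them.
Feb 29 weekday advances by 5 (mod 7) from one leap year to the next four years later (or differs when a century non-leap intervenes).
Leap-day weekdays: 2292:Mon 2296:Sat 2304:Mon 2308:Sat 2312:Thu 2316:Tue 2320:Sun 2324:Fri 2328:Wed✓ 2332:Mon 2336:Sat 2340:Thu 2344:Tue 2348:Sun 2352:Fri 2356:Wed✓ 2360:Mon 2364:Sat 2368:Thu 2372:Tue 2376:Sun
Wednesday: 2328, 2356 → 2.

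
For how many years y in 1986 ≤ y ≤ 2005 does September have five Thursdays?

6

September has 30 days; it has five Thursdays when Thursday falls among the first (month-length − 28) days — i.e. when September 1 is one of Thursday/Wednesday.
September 1 by year: 1986:Mon 1987:Tue 1988:Thu✓ 1989:Fri 1990:Sat 1991:Sun 1992:Tue 1993:Wed✓ 1994:Thu✓ 1995:Fri 1996:Sun 1997:Mon 1998:Tue 1999:Wed✓ 2000:Fri 2001:Sat 2002:Sun 2003:Mon 2004:Wed✓ 2005:Thu✓
Years with five Thursdays: 1988, 1993, 1994, 1999, 2004, 2005 → 6.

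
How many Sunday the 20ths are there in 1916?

2

Check the 20th of each month of 1916: Jan 20: Thu, Feb 20: Sun, Mar 20: Mon, Apr 20: Thu, May 20: Sat, Jun 20: Tue, Jul 20: Thu, Aug 20: Sun, Sep 20: Wed, Oct 20: Fri, Nov 20: Mon, Dec 20: Wed.
Sunday occurs in February, August — 2 months.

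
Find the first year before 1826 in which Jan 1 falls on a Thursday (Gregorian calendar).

1824

Jan 1 advances by 2 weekdays after a leap year and by 1 after a common year.
1826: Jan 1 is Sunday.
1825: Saturday
1824: Thursday (leap)
1824 begins on a Thursday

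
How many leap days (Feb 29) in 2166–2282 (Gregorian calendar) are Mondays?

Leap years in 2166–2282: 28 of them.
Feb 29 weekday advances by 5 (mod 7) from one leap year to the next four years later (or differs when a century non-leap intervenes).
Leap-day weekdays: 2168:Mon✓ 2172:Sat 2176:Thu 2180:Tue 2184:Sun 2188:Fri 2192:Wed 2196:Mon✓ 2204:Wed 2208:Mon✓ 2212:Sat 2216:Thu 2220:Tue 2224:Sun 2228:Fri 2232:Wed 2236:Mon✓ 2240:Sat 2244:Thu 2248:Tue 2252:Sun 2256:Fri 2260:Wed 2264:Mon✓ 2268:Sat 2272:Thu 2276:Tue 2280:Sun
Monday: 2168, 2196, 2208, 2236, 2264 → 5.

5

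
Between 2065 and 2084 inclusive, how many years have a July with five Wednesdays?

July has 31 days; it has five Wednesdays when Wednesday falls among the first (month-length − 28) days — i.e. when July 1 is one of Wednesday/Tuesday/Monday.
July 1 by year: 2065:Wed✓ 2066:Thu 2067:Fri 2068:Sun 2069:Mon✓ 2070:Tue✓ 2071:Wed✓ 2072:Fri 2073:Sat 2074:Sun 2075:Mon✓ 2076:Wed✓ 2077:Thu 2078:Fri 2079:Sat 2080:Mon✓ 2081:Tue✓ 2082:Wed✓ 2083:Thu 2084:Sat
Years with five Wednesdays: 2065, 2069, 2070, 2071, 2075, 2076, 2080, 2081, 2082 → 9.

9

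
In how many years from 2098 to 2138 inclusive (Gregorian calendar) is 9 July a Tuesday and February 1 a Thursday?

1

Check each year's weekday for 9 July and February 1:
  2098: Wed/Sat  2099: Thu/Sun  2100: Fri/Mon  2101: Sat/Tue  2102: Sun/Wed  2103: Mon/Thu  2104: Wed/Fri  2105: Thu/Sun  2106: Fri/Mon  2107: Sat/Tue  2108: Mon/Wed  2109: Tue/Fri  2110: Wed/Sat  2111: Thu/Sun  …(13 more)…  2125: Mon/Thu  2126: Tue/Fri  2127: Wed/Sat  2128: Fri/Sun  2129: Sat/Tue  2130: Sun/Wed  2131: Mon/Thu  2132: Wed/Fri  2133: Thu/Sun  2134: Fri/Mon  2135: Sat/Tue  2136: Mon/Wed  2137: Tue/Fri  2138: Wed/Sat
Both conditions hold in: 2120 — 1.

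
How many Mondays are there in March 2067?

4

March 2067 has 31 days and begins on Tuesday.
The first Monday is March 7.
Mondays fall on 7, 14, 21, 28 — that's 4.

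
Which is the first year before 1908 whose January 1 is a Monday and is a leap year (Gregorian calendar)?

Jan 1 advances by 2 weekdays after a leap year and by 1 after a common year.
1908: Jan 1 is Wednesday (leap).
1907: Tuesday
1906: Monday
1905: Sunday
1904: Friday (leap)
1903: Thursday
1902: Wednesday
1901: Tuesday
1900: Monday
1899: Sunday
1898: Saturday
1897: Friday
1896: Wednesday (leap)
1895: Tuesday
1894: Monday
1893: Sunday
1892: Friday (leap)
1891: Thursday
1890: Wednesday
1889: Tuesday
1888: Sunday (leap)
1887: Saturday
1886: Friday
1885: Thursday
1884: Tuesday (leap)
1883: Monday
1882: Sunday
1881: Saturday
1880: Thursday (leap)
1879: Wednesday
1878: Tuesday
1877: Monday
1876: Saturday (leap)
1875: Friday
1874: Thursday
1873: Wednesday
1872: Monday (leap)
1872 begins on a Monday and is a leap year.

1872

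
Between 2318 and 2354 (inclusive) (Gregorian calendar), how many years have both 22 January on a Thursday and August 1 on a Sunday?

Check each year's weekday for 22 January and August 1:
  2318: Tue/Thu  2319: Wed/Fri  2320: Thu/Sun ✓  2321: Sat/Mon  2322: Sun/Tue  2323: Mon/Wed  2324: Tue/Fri  2325: Thu/Sat  2326: Fri/Sun  2327: Sat/Mon  2328: Sun/Wed  2329: Tue/Thu  2330: Wed/Fri  2331: Thu/Sat  …(9 more)…  2341: Wed/Fri  2342: Thu/Sat  2343: Fri/Sun  2344: Sat/Tue  2345: Mon/Wed  2346: Tue/Thu  2347: Wed/Fri  2348: Thu/Sun ✓  2349: Sat/Mon  2350: Sun/Tue  2351: Mon/Wed  2352: Tue/Fri  2353: Thu/Sat  2354: Fri/Sun
Both conditions hold in: 2320, 2348 — 2.

2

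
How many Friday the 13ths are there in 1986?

1

Check the 13th of each month of 1986: Jan 13: Mon, Feb 13: Thu, Mar 13: Thu, Apr 13: Sun, May 13: Tue, Jun 13: Fri, Jul 13: Sun, Aug 13: Wed, Sep 13: Sat, Oct 13: Mon, Nov 13: Thu, Dec 13: Sat.
Friday occurs in June — 1 month.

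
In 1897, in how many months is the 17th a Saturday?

Check the 17th of each month of 1897: Jan 17: Sun, Feb 17: Wed, Mar 17: Wed, Apr 17: Sat, May 17: Mon, Jun 17: Thu, Jul 17: Sat, Aug 17: Tue, Sep 17: Fri, Oct 17: Sun, Nov 17: Wed, Dec 17: Fri.
Saturday occurs in April, July — 2 months.

2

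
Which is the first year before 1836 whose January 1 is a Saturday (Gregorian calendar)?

Jan 1 advances by 2 weekdays after a leap year and by 1 after a common year.
1836: Jan 1 is Friday (leap).
1835: Thursday
1834: Wednesday
1833: Tuesday
1832: Sunday (leap)
1831: Saturday
1831 begins on a Saturday

1831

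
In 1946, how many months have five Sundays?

4

A month of length L has five Sundays iff its first Sunday is on day ≤ L−28 (so day 1–3 in a 31-day month, 1–2 in a 30-day month, day 1 in a leap February).
Checking each month of 1946: Jan starts Tue (31d); Feb starts Fri (28d); Mar starts Fri (31d) ✓; Apr starts Mon (30d); May starts Wed (31d); Jun starts Sat (30d) ✓; Jul starts Mon (31d); Aug starts Thu (31d); Sep starts Sun (30d) ✓; Oct starts Tue (31d); Nov starts Fri (30d); Dec starts Sun (31d) ✓.
Five-Sunday months: March, June, September, December → 4.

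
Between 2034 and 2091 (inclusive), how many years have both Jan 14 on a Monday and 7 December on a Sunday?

2

Check each year's weekday for Jan 14 and 7 December:
  2034: Sat/Thu  2035: Sun/Fri  2036: Mon/Sun ✓  2037: Wed/Mon  2038: Thu/Tue  2039: Fri/Wed  2040: Sat/Fri  2041: Mon/Sat  2042: Tue/Sun  2043: Wed/Mon  2044: Thu/Wed  2045: Sat/Thu  2046: Sun/Fri  2047: Mon/Sat  …(30 more)…  2078: Fri/Wed  2079: Sat/Thu  2080: Sun/Sat  2081: Tue/Sun  2082: Wed/Mon  2083: Thu/Tue  2084: Fri/Thu  2085: Sun/Fri  2086: Mon/Sat  2087: Tue/Sun  2088: Wed/Tue  2089: Fri/Wed  2090: Sat/Thu  2091: Sun/Fri
Both conditions hold in: 2036, 2064 — 2.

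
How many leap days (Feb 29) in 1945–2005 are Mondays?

Leap years in 1945–2005: 15 of them.
Feb 29 weekday advances by 5 (mod 7) from one leap year to the next four years later (or differs when a century non-leap intervenes).
Leap-day weekdays: 1948:Sun 1952:Fri 1956:Wed 1960:Mon✓ 1964:Sat 1968:Thu 1972:Tue 1976:Sun 1980:Fri 1984:Wed 1988:Mon✓ 1992:Sat 1996:Thu 2000:Tue 2004:Sun
Monday: 1960, 1988 → 2.

2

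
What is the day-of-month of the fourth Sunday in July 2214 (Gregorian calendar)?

24

July 1, 2214 is a Friday, so the first Sunday is the 3rd.
The fourth Sunday is 3 + 21 = 24.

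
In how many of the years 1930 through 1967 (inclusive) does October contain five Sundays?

17

October has 31 days; it has five Sundays when Sunday falls among the first (month-length − 28) days — i.e. when October 1 is one of Sunday/Saturday/Friday.
October 1 by year: 1930:Wed 1931:Thu 1932:Sat✓ 1933:Sun✓ 1934:Mon 1935:Tue 1936:Thu 1937:Fri✓ 1938:Sat✓ 1939:Sun✓ 1940:Tue 1941:Wed 1942:Thu 1943:Fri✓ 1944:Sun✓ …(8 more)… 1953:Thu 1954:Fri✓ 1955:Sat✓ 1956:Mon 1957:Tue 1958:Wed 1959:Thu 1960:Sat✓ 1961:Sun✓ 1962:Mon 1963:Tue 1964:Thu 1965:Fri✓ 1966:Sat✓ 1967:Sun✓
Years with five Sundays: 1932, 1933, 1937, 1938, 1939, 1943, 1944, 1948, 1949, 1950, 1954, 1955, 1960, 1961, 1965, 1966, 1967 → 17.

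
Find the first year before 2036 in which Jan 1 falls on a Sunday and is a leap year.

Jan 1 advances by 2 weekdays after a leap year and by 1 after a common year.
2036: Jan 1 is Tuesday (leap).
2035: Monday
2034: Sunday
2033: Saturday
2032: Thursday (leap)
2031: Wednesday
2030: Tuesday
2029: Monday
2028: Saturday (leap)
2027: Friday
2026: Thursday
2025: Wednesday
2024: Monday (leap)
2023: Sunday
2022: Saturday
2021: Friday
2020: Wednesday (leap)
2019: Tuesday
2018: Monday
2017: Sunday
2016: Friday (leap)
2015: Thursday
2014: Wednesday
2013: Tuesday
2012: Sunday (leap)
2012 begins on a Sunday and is a leap year.

2012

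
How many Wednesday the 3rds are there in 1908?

Check the 3rd of each month of 1908: Jan 3: Fri, Feb 3: Mon, Mar 3: Tue, Apr 3: Fri, May 3: Sun, Jun 3: Wed, Jul 3: Fri, Aug 3: Mon, Sep 3: Thu, Oct 3: Sat, Nov 3: Tue, Dec 3: Thu.
Wednesday occurs in June — 1 month.

1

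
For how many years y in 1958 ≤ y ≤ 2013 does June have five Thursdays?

16

June has 30 days; it has five Thursdays when Thursday falls among the first (month-length − 28) days — i.e. when June 1 is one of Thursday/Wednesday.
June 1 by year: 1958:Sun 1959:Mon 1960:Wed✓ 1961:Thu✓ 1962:Fri 1963:Sat 1964:Mon 1965:Tue 1966:Wed✓ 1967:Thu✓ 1968:Sat 1969:Sun 1970:Mon 1971:Tue 1972:Thu✓ …(26 more)… 1999:Tue 2000:Thu✓ 2001:Fri 2002:Sat 2003:Sun 2004:Tue 2005:Wed✓ 2006:Thu✓ 2007:Fri 2008:Sun 2009:Mon 2010:Tue 2011:Wed✓ 2012:Fri 2013:Sat
Years with five Thursdays: 1960, 1961, 1966, 1967, 1972, 1977, 1978, 1983, 1988, 1989, 1994, 1995, 2000, 2005, 2006, 2011 → 16.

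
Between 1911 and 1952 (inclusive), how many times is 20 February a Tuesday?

Track 20 February's weekday year by year (advancing +1, or +2 across a Feb 29):
  1911: Mon  1912: Tue (+1) ✓  1913: Thu (+2)  1914: Fri (+1)  1915: Sat (+1)
  1916: Sun (+1)  1917: Tue (+2) ✓  1918: Wed (+1)  1919: Thu (+1)  1920: Fri (+1)
  1921: Sun (+2)  1922: Mon (+1)  1923: Tue (+1) ✓  1924: Wed (+1)  … (14 more years) …
  1939: Mon (+1)  1940: Tue (+1) ✓  1941: Thu (+2)  1942: Fri (+1)  1943: Sat (+1)
  1944: Sun (+1)  1945: Tue (+2) ✓  1946: Wed (+1)  1947: Thu (+1)  1948: Fri (+1)
  1949: Sun (+2)  1950: Mon (+1)  1951: Tue (+1) ✓  1952: Wed (+1)
Tuesday years: 1912, 1917, 1923, 1934, 1940, 1945, 1951 — 7 in total.

7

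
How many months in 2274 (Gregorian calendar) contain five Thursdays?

5

A month of length L has five Thursdays iff its first Thursday is on day ≤ L−28 (so day 1–3 in a 31-day month, 1–2 in a 30-day month, day 1 in a leap February).
Checking each month of 2274: Jan starts Thu (31d) ✓; Feb starts Sun (28d); Mar starts Sun (31d); Apr starts Wed (30d) ✓; May starts Fri (31d); Jun starts Mon (30d); Jul starts Wed (31d) ✓; Aug starts Sat (31d); Sep starts Tue (30d); Oct starts Thu (31d) ✓; Nov starts Sun (30d); Dec starts Tue (31d) ✓.
Five-Thursday months: January, April, July, October, December → 5.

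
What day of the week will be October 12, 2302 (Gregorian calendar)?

Sunday

January 1, 2302 is a Wednesday.
October 12 is day 285 of the year, i.e. 284 days after Jan 1.
284 mod 7 = 4, so advance 4 weekdays from Wednesday: Sunday.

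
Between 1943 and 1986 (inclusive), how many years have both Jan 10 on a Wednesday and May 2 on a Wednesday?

5

Check each year's weekday for Jan 10 and May 2:
  1943: Sun/Sun  1944: Mon/Tue  1945: Wed/Wed ✓  1946: Thu/Thu  1947: Fri/Fri  1948: Sat/Sun  1949: Mon/Mon  1950: Tue/Tue  1951: Wed/Wed ✓  1952: Thu/Fri  1953: Sat/Sat  1954: Sun/Sun  1955: Mon/Mon  1956: Tue/Wed  …(16 more)…  1973: Wed/Wed ✓  1974: Thu/Thu  1975: Fri/Fri  1976: Sat/Sun  1977: Mon/Mon  1978: Tue/Tue  1979: Wed/Wed ✓  1980: Thu/Fri  1981: Sat/Sat  1982: Sun/Sun  1983: Mon/Mon  1984: Tue/Wed  1985: Thu/Thu  1986: Fri/Fri
Both conditions hold in: 1945, 1951, 1962, 1973, 1979 — 5.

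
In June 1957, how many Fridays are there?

June 1957 has 30 days and begins on Saturday.
The first Friday is June 7.
Fridays fall on 7, 14, 21, 28 — that's 4.

4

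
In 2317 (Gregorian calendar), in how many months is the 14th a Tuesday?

1

Check the 14th of each month of 2317: Jan 14: Sun, Feb 14: Wed, Mar 14: Wed, Apr 14: Sat, May 14: Mon, Jun 14: Thu, Jul 14: Sat, Aug 14: Tue, Sep 14: Fri, Oct 14: Sun, Nov 14: Wed, Dec 14: Fri.
Tuesday occurs in August — 1 month.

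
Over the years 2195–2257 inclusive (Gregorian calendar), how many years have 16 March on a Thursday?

Track 16 March's weekday year by year (advancing +1, or +2 across a Feb 29):
  2195: Mon  2196: Wed (+2)  2197: Thu (+1) ✓  2198: Fri (+1)  2199: Sat (+1)
  2200: Sun (+1)  2201: Mon (+1)  2202: Tue (+1)  2203: Wed (+1)  2204: Fri (+2)
  2205: Sat (+1)  2206: Sun (+1)  2207: Mon (+1)  2208: Wed (+2)  … (35 more years) …
  2244: Sat (+2)  2245: Sun (+1)  2246: Mon (+1)  2247: Tue (+1)  2248: Thu (+2) ✓
  2249: Fri (+1)  2250: Sat (+1)  2251: Sun (+1)  2252: Tue (+2)  2253: Wed (+1)
  2254: Thu (+1) ✓  2255: Fri (+1)  2256: Sun (+2)  2257: Mon (+1)
Thursday years: 2197, 2209, 2215, 2220, 2226, 2237, 2243, 2248, 2254 — 9 in total.

9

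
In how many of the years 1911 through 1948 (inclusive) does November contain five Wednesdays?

10

November has 30 days; it has five Wednesdays when Wednesday falls among the first (month-length − 28) days — i.e. when November 1 is one of Wednesday/Tuesday.
November 1 by year: 1911:Wed✓ 1912:Fri 1913:Sat 1914:Sun 1915:Mon 1916:Wed✓ 1917:Thu 1918:Fri 1919:Sat 1920:Mon 1921:Tue✓ 1922:Wed✓ 1923:Thu 1924:Sat 1925:Sun …(8 more)… 1934:Thu 1935:Fri 1936:Sun 1937:Mon 1938:Tue✓ 1939:Wed✓ 1940:Fri 1941:Sat 1942:Sun 1943:Mon 1944:Wed✓ 1945:Thu 1946:Fri 1947:Sat 1948:Mon
Years with five Wednesdays: 1911, 1916, 1921, 1922, 1927, 1932, 1933, 1938, 1939, 1944 → 10.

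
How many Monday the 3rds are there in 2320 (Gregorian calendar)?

Check the 3rd of each month of 2320: Jan 3: Sat, Feb 3: Tue, Mar 3: Wed, Apr 3: Sat, May 3: Mon, Jun 3: Thu, Jul 3: Sat, Aug 3: Tue, Sep 3: Fri, Oct 3: Sun, Nov 3: Wed, Dec 3: Fri.
Monday occurs in May — 1 month.

1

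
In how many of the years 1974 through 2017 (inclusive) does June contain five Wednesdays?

June has 30 days; it has five Wednesdays when Wednesday falls among the first (month-length − 28) days — i.e. when June 1 is one of Wednesday/Tuesday.
June 1 by year: 1974:Sat 1975:Sun 1976:Tue✓ 1977:Wed✓ 1978:Thu 1979:Fri 1980:Sun 1981:Mon 1982:Tue✓ 1983:Wed✓ 1984:Fri 1985:Sat 1986:Sun 1987:Mon 1988:Wed✓ …(14 more)… 2003:Sun 2004:Tue✓ 2005:Wed✓ 2006:Thu 2007:Fri 2008:Sun 2009:Mon 2010:Tue✓ 2011:Wed✓ 2012:Fri 2013:Sat 2014:Sun 2015:Mon 2016:Wed✓ 2017:Thu
Years with five Wednesdays: 1976, 1977, 1982, 1983, 1988, 1993, 1994, 1999, 2004, 2005, 2010, 2011, 2016 → 13.

13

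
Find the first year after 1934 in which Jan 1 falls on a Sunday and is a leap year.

Jan 1 advances by 2 weekdays after a leap year and by 1 after a common year.
1934: Jan 1 is Monday.
1935: Tuesday
1936: Wednesday (leap)
1937: Friday
1938: Saturday
1939: Sunday
1940: Monday (leap)
1941: Wednesday
1942: Thursday
1943: Friday
1944: Saturday (leap)
1945: Monday
1946: Tuesday
1947: Wednesday
1948: Thursday (leap)
1949: Saturday
1950: Sunday
1951: Monday
1952: Tuesday (leap)
1953: Thursday
1954: Friday
1955: Saturday
1956: Sunday (leap)
1956 begins on a Sunday and is a leap year.

1956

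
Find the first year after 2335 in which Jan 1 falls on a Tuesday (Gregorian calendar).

Jan 1 advances by 2 weekdays after a leap year and by 1 after a common year.
2335: Jan 1 is Tuesday.
2336: Wednesday (leap)
2337: Friday
2338: Saturday
2339: Sunday
2340: Monday (leap)
2341: Wednesday
2342: Thursday
2343: Friday
2344: Saturday (leap)
2345: Monday
2346: Tuesday
2346 begins on a Tuesday

2346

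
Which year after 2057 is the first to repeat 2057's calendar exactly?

Two years share a calendar iff Jan 1 falls on the same weekday and both are leap or both are common. 2057: Jan 1 is Monday, common year.
2058: Jan 1 Tuesday, common
2059: Jan 1 Wednesday, common
2060: Jan 1 Thursday, leap
2061: Jan 1 Saturday, common
2062: Jan 1 Sunday, common
2063: Jan 1 Monday, common
2063 matches on both conditions.

2063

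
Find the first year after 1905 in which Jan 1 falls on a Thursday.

Jan 1 advances by 2 weekdays after a leap year and by 1 after a common year.
1905: Jan 1 is Sunday.
1906: Monday
1907: Tuesday
1908: Wednesday (leap)
1909: Friday
1910: Saturday
1911: Sunday
1912: Monday (leap)
1913: Wednesday
1914: Thursday
1914 begins on a Thursday

1914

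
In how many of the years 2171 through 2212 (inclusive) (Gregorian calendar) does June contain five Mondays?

13

June has 30 days; it has five Mondays when Monday falls among the first (month-length − 28) days — i.e. when June 1 is one of Monday/Sunday.
June 1 by year: 2171:Sat 2172:Mon✓ 2173:Tue 2174:Wed 2175:Thu 2176:Sat 2177:Sun✓ 2178:Mon✓ 2179:Tue 2180:Thu 2181:Fri 2182:Sat 2183:Sun✓ 2184:Tue 2185:Wed …(12 more)… 2198:Fri 2199:Sat 2200:Sun✓ 2201:Mon✓ 2202:Tue 2203:Wed 2204:Fri 2205:Sat 2206:Sun✓ 2207:Mon✓ 2208:Wed 2209:Thu 2210:Fri 2211:Sat 2212:Mon✓
Years with five Mondays: 2172, 2177, 2178, 2183, 2188, 2189, 2194, 2195, 2200, 2201, 2206, 2207, 2212 → 13.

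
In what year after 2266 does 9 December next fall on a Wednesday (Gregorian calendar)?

From one year to the next, a fixed date's weekday advances by 1, or by 2 when a Feb 29 lies between the two dates.
2266: December 9 is Sunday.
2267: Monday (+1)
2268: Wednesday (+2)
9 December falls on a Wednesday in 2268.

2268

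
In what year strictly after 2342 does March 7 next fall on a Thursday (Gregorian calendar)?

From one year to the next, a fixed date's weekday advances by 1, or by 2 when a Feb 29 lies between the two dates.
2342: March 7 is Saturday.
2343: Sunday (+1)
2344: Tuesday (+2)
2345: Wednesday (+1)
2346: Thursday (+1)
March 7 falls on a Thursday in 2346.

2346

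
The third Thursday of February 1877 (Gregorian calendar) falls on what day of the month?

February 1, 1877 is a Thursday, so the first Thursday is the 1st.
The third Thursday is 1 + 14 = 15.

15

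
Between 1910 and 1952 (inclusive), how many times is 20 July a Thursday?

7

Track 20 July's weekday year by year (advancing +1, or +2 across a Feb 29):
  1910: Wed  1911: Thu (+1) ✓  1912: Sat (+2)  1913: Sun (+1)  1914: Mon (+1)
  1915: Tue (+1)  1916: Thu (+2) ✓  1917: Fri (+1)  1918: Sat (+1)  1919: Sun (+1)
  1920: Tue (+2)  1921: Wed (+1)  1922: Thu (+1) ✓  1923: Fri (+1)  … (15 more years) …
  1939: Thu (+1) ✓  1940: Sat (+2)  1941: Sun (+1)  1942: Mon (+1)  1943: Tue (+1)
  1944: Thu (+2) ✓  1945: Fri (+1)  1946: Sat (+1)  1947: Sun (+1)  1948: Tue (+2)
  1949: Wed (+1)  1950: Thu (+1) ✓  1951: Fri (+1)  1952: Sun (+2)
Thursday years: 1911, 1916, 1922, 1933, 1939, 1944, 1950 — 7 in total.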